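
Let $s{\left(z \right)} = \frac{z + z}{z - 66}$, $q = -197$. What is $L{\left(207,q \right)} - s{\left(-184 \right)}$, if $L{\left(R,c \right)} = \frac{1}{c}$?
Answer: $- \frac{36373}{24625} \approx -1.4771$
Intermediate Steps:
$s{\left(z \right)} = \frac{2 z}{-66 + z}$
$L{\left(207,q \right)} - s{\left(-184 \right)} = \frac{1}{-197} - 2 \left(-184\right) \frac{1}{-66 - 184} = - \frac{1}{197} - 2 \left(-184\right) \frac{1}{-250} = - \frac{1}{197} - 2 \left(-184\right) \left(- \frac{1}{250}\right) = - \frac{1}{197} - \frac{184}{125} = - \frac{36373}{24625}$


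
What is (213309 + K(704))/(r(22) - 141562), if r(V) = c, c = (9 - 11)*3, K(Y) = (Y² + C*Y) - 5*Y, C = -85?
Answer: -645565/141568 ≈ -4.5601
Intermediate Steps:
K(Y) = Y² - 90*Y (K(Y) = (Y² - 85*Y) - 5*Y = Y² - 90*Y)
c = -6 (c = -2*3 = -6)
r(V) = -6
(213309 + K(704))/(r(22) - 141562) = (213309 + 704*(-90 + 704))/(-6 - 141562) = (213309 + 704*614)/(-141568) = (213309 + 432256)*(-1/141568) = 645565*(-1/141568) = -645565/141568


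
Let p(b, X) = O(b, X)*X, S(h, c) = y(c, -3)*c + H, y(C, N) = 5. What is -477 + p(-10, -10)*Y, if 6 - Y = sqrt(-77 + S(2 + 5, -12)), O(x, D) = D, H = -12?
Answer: 123 - 100*I*sqrt(149) ≈ 123.0 - 1220.7*I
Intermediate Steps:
S(h, c) = -12 + 5*c (S(h, c) = 5*c - 12 = -12 + 5*c)
p(b, X) = X**2 (p(b, X) = X*X = X**2)
Y = 6 - I*sqrt(149) (Y = 6 - sqrt(-77 + (-12 + 5*(-12))) = 6 - sqrt(-77 + (-12 - 60)) = 6 - sqrt(-77 - 72) = 6 - sqrt(-149) = 6 - I*sqrt(149) ≈ 6.0 - 12.207*I)
-477 + p(-10, -10)*Y = -477 + (-10)**2*(6 - I*sqrt(149)) = -477 + 100*(6 - I*sqrt(149)) = -477 + (600 - 100*I*sqrt(149)) = 123 - 100*I*sqrt(149)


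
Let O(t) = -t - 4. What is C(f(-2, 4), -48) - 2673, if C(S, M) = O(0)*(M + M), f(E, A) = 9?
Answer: -2289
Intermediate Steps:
O(t) = -4 - t
C(S, M) = -8*M (C(S, M) = (-4 - 1*0)*(M + M) = (-4 + 0)*(2*M) = -8*M)
C(f(-2, 4), -48) - 2673 = -8*(-48) - 2673 = 384 - 2673 = -2289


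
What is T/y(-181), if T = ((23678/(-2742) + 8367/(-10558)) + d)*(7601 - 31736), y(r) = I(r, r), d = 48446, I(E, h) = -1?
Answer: 5640512449133905/4825006 ≈ 1.1690e+9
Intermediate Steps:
y(r) = -1
T = -5640512449133905/4825006 (T = ((23678/(-2742) + 8367/(-10558)) + 48446)*(7601 - 31736) = ((23678*(-1/2742) + 8367*(-1/10558)) + 48446)*(-24135) = ((-11839/1371 - 8367/10558) + 48446)*(-24135) = (-136467319/14475018 + 48446)*(-24135) = (701120254709/14475018)*(-24135) = -5640512449133905/4825006 ≈ -1.1690e+9)
T/y(-181) = -5640512449133905/4825006/(-1) = -5640512449133905/4825006*(-1) = 5640512449133905/4825006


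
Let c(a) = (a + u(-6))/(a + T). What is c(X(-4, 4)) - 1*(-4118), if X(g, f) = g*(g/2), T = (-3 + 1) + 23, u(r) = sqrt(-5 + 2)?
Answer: 119430/29 + I*sqrt(3)/29 ≈ 4118.3 + 0.059726*I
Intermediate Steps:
u(r) = I*sqrt(3) (u(r) = sqrt(-3) = I*sqrt(3))
T = 21 (T = -2 + 23 = 21)
X(g, f) = g**2/2 (X(g, f) = g*(g*(1/2)) = g*(g/2) = g**2/2)
c(a) = (a + I*sqrt(3))/(21 + a) (c(a) = (a + I*sqrt(3))/(a + 21) = (a + I*sqrt(3))/(21 + a))
c(X(-4, 4)) - 1*(-4118) = ((1/2)*(-4)**2 + I*sqrt(3))/(21 + (1/2)*(-4)**2) - 1*(-4118) = ((1/2)*16 + I*sqrt(3))/(21 + (1/2)*16) + 4118 = (8 + I*sqrt(3))/(21 + 8) + 4118 = (8 + I*sqrt(3))/29 + 4118 = (8/29 + I*sqrt(3)/29) + 4118 = 119430/29 + I*sqrt(3)/29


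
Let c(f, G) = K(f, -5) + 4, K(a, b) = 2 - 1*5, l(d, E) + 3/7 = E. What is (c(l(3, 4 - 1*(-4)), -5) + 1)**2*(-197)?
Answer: -788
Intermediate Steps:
l(d, E) = -3/7 + E
K(a, b) = -3 (K(a, b) = 2 - 5 = -3)
c(f, G) = 1 (c(f, G) = -3 + 4 = 1)
(c(l(3, 4 - 1*(-4)), -5) + 1)**2*(-197) = (1 + 1)**2*(-197) = 2**2*(-197) = 4*(-197) = -788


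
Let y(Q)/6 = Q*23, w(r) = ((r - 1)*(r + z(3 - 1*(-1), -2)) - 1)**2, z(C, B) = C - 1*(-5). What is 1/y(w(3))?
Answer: 1/73002 ≈ 1.3698e-5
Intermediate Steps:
z(C, B) = 5 + C (z(C, B) = C + 5 = 5 + C)
w(r) = (-1 + (-1 + r)*(9 + r))**2 (w(r) = ((r - 1)*(r + (5 + (3 - 1*(-1)))) - 1)**2 = ((-1 + r)*(r + (5 + (3 + 1))) - 1)**2 = ((-1 + r)*(r + (5 + 4)) - 1)**2 = ((-1 + r)*(r + 9) - 1)**2 = ((-1 + r)*(9 + r) - 1)**2 = (-1 + (-1 + r)*(9 + r))**2)
y(Q) = 138*Q (y(Q) = 6*(Q*23) = 6*(23*Q) = 138*Q)
1/y(w(3)) = 1/(138*(10 - 1*3**2 - 8*3)**2) = 1/(138*(10 - 1*9 - 24)**2) = 1/(138*(10 - 9 - 24)**2) = 1/(138*(-23)**2) = 1/(138*529) = 1/73002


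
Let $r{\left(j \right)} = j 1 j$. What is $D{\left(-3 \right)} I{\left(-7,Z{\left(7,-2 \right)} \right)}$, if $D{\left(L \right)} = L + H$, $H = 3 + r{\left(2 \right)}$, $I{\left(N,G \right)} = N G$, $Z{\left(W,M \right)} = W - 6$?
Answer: $-28$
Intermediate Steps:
$Z{\left(W,M \right)} = -6 + W$
$r{\left(j \right)} = j^{2}$ ($r{\left(j \right)} = j j = j^{2}$)
$I{\left(N,G \right)} = G N$
$H = 7$ ($H = 3 + 2^{2} = 3 + 4 = 7$)
$D{\left(L \right)} = 7 + L$ ($D{\left(L \right)} = L + 7 = 7 + L$)
$D{\left(-3 \right)} I{\left(-7,Z{\left(7,-2 \right)} \right)} = \left(7 - 3\right) \left(-6 + 7\right) \left(-7\right) = 4 \cdot 1 \left(-7\right) = 4 \left(-7\right) = -28$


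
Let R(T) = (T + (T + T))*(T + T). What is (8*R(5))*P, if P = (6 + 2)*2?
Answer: 19200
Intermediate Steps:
R(T) = 6*T² (R(T) = (T + 2*T)*(2*T) = (3*T)*(2*T) = 6*T²)
P = 16 (P = 8*2 = 16)
(8*R(5))*P = (8*(6*5²))*16 = (8*(6*25))*16 = (8*150)*16 = 1200*16 = 19200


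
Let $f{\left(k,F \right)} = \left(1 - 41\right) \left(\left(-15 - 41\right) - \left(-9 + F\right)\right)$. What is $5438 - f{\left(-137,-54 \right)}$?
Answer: $5718$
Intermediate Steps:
$f{\left(k,F \right)} = 1880 + 40 F$ ($f{\left(k,F \right)} = - 40 \left(-56 - \left(-9 + F\right)\right) = - 40 \left(-47 - F\right) = 1880 + 40 F$)
$5438 - f{\left(-137,-54 \right)} = 5438 - \left(1880 + 40 \left(-54\right)\right) = 5438 - \left(1880 - 2160\right) = 5438 - -280 = 5438 + 280 = 5718$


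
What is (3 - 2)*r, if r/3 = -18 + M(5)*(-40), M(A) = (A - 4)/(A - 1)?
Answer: -84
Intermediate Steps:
M(A) = (-4 + A)/(-1 + A)
r = -84 (r = 3*(-18 + ((-4 + 5)/(-1 + 5))*(-40)) = 3*(-18 + (1/4)*(-40)) = 3*(-18 + ((¼)*1)*(-40)) = 3*(-18 + (¼)*(-40)) = 3*(-18 - 10) = 3*(-28) = -84)
(3 - 2)*r = (3 - 2)*(-84) = 1*(-84) = -84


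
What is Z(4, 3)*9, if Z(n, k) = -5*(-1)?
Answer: 45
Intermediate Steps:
Z(n, k) = 5
Z(4, 3)*9 = 5*9 = 45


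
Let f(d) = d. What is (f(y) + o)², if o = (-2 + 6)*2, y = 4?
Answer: 144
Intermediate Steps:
o = 8 (o = 4*2 = 8)
(f(y) + o)² = (4 + 8)² = 12² = 144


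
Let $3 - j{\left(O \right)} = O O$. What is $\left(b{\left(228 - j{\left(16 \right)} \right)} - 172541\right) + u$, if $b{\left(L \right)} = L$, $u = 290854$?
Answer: $118794$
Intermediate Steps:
$j{\left(O \right)} = 3 - O^{2}$ ($j{\left(O \right)} = 3 - O O = 3 - O^{2}$)
$\left(b{\left(228 - j{\left(16 \right)} \right)} - 172541\right) + u = \left(\left(228 - \left(3 - 16^{2}\right)\right) - 172541\right) + 290854 = \left(\left(228 - \left(3 - 256\right)\right) - 172541\right) + 290854 = \left(\left(228 - -253\right) - 172541\right) + 290854 = \left(\left(228 + 253\right) - 172541\right) + 290854 = \left(481 - 172541\right) + 290854 = -172060 + 290854 = 118794$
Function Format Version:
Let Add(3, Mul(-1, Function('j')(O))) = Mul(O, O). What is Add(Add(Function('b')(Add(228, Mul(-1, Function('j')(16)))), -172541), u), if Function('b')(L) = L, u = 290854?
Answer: 118794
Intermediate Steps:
Function('j')(O) = Add(3, Mul(-1, Pow(O, 2))) (Function('j')(O) = Add(3, Mul(-1, Mul(O, O))) = Add(3, Mul(-1, Pow(O, 2))))
Add(Add(Function('b')(Add(228, Mul(-1, Function('j')(16)))), -172541), u) = Add(Add(Add(228, Mul(-1, Add(3, Mul(-1, Pow(16, 2))))), -172541), 290854) = Add(Add(Add(228, Mul(-1, Add(3, Mul(-1, 256)))), -172541), 290854) = Add(Add(Add(228, Mul(-1, Add(3, -256))), -172541), 290854) = Add(Add(Add(228, Mul(-1, -253)), -172541), 290854) = Add(Add(Add(228, 253), -172541), 290854) = Add(Add(481, -172541), 290854) = Add(-172060, 290854) = 118794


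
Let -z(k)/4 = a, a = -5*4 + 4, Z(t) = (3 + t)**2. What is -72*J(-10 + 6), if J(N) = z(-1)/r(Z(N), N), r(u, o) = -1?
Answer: 4608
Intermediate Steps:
a = -16 (a = -20 + 4 = -16)
z(k) = 64 (z(k) = -4*(-16) = 64)
J(N) = -64 (J(N) = 64/(-1) = 64*(-1) = -64)
-72*J(-10 + 6) = -72*(-64) = 4608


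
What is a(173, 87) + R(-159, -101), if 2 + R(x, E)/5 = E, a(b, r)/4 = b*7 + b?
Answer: 5021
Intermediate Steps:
a(b, r) = 32*b (a(b, r) = 4*(b*7 + b) = 4*(7*b + b) = 4*(8*b) = 32*b)
R(x, E) = -10 + 5*E
a(173, 87) + R(-159, -101) = 32*173 + (-10 + 5*(-101)) = 5536 + (-10 - 505) = 5536 - 515 = 5021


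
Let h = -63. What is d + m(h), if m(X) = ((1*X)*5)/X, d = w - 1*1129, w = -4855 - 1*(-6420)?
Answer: 441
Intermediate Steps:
w = 1565 (w = -4855 + 6420 = 1565)
d = 436 (d = 1565 - 1*1129 = 1565 - 1129 = 436)
m(X) = 5 (m(X) = (X*5)/X = (5*X)/X = 5)
d + m(h) = 436 + 5 = 441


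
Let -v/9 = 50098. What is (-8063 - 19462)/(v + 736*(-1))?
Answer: 27525/451618 ≈ 0.060948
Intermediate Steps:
v = -450882 (v = -9*50098 = -450882)
(-8063 - 19462)/(v + 736*(-1)) = (-8063 - 19462)/(-450882 + 736*(-1)) = -27525/(-450882 - 736) = -27525/(-451618) = -27525*(-1/451618) = 27525/451618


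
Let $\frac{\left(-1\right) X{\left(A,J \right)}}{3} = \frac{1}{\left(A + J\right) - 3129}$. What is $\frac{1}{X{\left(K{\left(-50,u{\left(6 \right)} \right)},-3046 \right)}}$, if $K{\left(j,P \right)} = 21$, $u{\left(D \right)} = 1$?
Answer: $\frac{6154}{3} \approx 2051.3$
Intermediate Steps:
$X{\left(A,J \right)} = - \frac{3}{-3129 + A + J}$ ($X{\left(A,J \right)} = - \frac{3}{\left(A + J\right) - 3129} = - \frac{3}{-3129 + A + J}$)
$\frac{1}{X{\left(K{\left(-50,u{\left(6 \right)} \right)},-3046 \right)}} = \frac{1}{\left(-3\right) \frac{1}{-3129 + 21 - 3046}} = \frac{1}{\left(-3\right) \frac{1}{-6154}} = \frac{1}{\left(-3\right) \left(- \frac{1}{6154}\right)} = \frac{1}{\frac{3}{6154}} = \frac{6154}{3}$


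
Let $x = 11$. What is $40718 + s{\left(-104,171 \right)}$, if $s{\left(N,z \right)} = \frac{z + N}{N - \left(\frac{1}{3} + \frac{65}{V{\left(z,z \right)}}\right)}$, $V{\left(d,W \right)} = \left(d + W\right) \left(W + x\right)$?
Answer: $\frac{20340478258}{499553} \approx 40717.0$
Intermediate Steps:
$V{\left(d,W \right)} = \left(11 + W\right) \left(W + d\right)$ ($V{\left(d,W \right)} = \left(d + W\right) \left(W + 11\right) = \left(W + d\right) \left(11 + W\right) = \left(11 + W\right) \left(W + d\right)$)
$s{\left(N,z \right)} = \frac{N + z}{- \frac{1}{3} + N - \frac{65}{2 z^{2} + 22 z}}$ ($s{\left(N,z \right)} = \frac{z + N}{N - \left(\frac{1}{3} + \frac{65}{z^{2} + 11 z + 11 z + z z}\right)} = \frac{N + z}{N - \left(\frac{1}{3} + \frac{65}{z^{2} + 11 z + 11 z + z^{2}}\right)} = \frac{N + z}{N - \left(\frac{1}{3} + \frac{65}{2 z^{2} + 22 z}\right)} = \frac{N + z}{- \frac{1}{3} + N - \frac{65}{2 z^{2} + 22 z}}$)
$40718 + s{\left(-104,171 \right)} = 40718 - \frac{1026 \left(11 + 171\right) \left(-104 + 171\right)}{195 + 2 \cdot 171^{2} + 22 \cdot 171 - \left(-624\right) 171 \left(11 + 171\right)} = 40718 - 1026 \frac{1}{195 + 2 \cdot 29241 + 3762 - \left(-624\right) 171 \cdot 182} \cdot 182 \cdot 67 = 40718 - 1026 \frac{1}{195 + 58482 + 3762 + 19420128} \cdot 182 \cdot 67 = 40718 - 1026 \cdot \frac{1}{19482567} \cdot 182 \cdot 67 = 40718 - \frac{320796}{499553} = \frac{20340478258}{499553}$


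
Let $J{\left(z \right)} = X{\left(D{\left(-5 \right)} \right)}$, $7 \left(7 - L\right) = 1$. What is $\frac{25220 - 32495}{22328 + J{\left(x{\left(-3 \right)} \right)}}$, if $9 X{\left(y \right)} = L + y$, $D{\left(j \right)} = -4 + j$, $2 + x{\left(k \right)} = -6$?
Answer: $- \frac{152775}{468883} \approx -0.32583$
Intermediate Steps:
$L = \frac{48}{7}$ ($L = 7 - \frac{1}{7} = \frac{48}{7} \approx 6.8571$)
$x{\left(k \right)} = -8$ ($x{\left(k \right)} = -2 - 6 = -8$)
$X{\left(y \right)} = \frac{16}{21} + \frac{y}{9}$ ($X{\left(y \right)} = \frac{\frac{48}{7} + y}{9} = \frac{16}{21} + \frac{y}{9}$)
$J{\left(z \right)} = - \frac{5}{21}$ ($J{\left(z \right)} = \frac{16}{21} + \frac{-4 - 5}{9} = \frac{16}{21} + \frac{1}{9} \left(-9\right) = \frac{16}{21} - 1 = - \frac{5}{21}$)
$\frac{25220 - 32495}{22328 + J{\left(x{\left(-3 \right)} \right)}} = \frac{25220 - 32495}{22328 - \frac{5}{21}} = - \frac{7275}{\frac{468883}{21}} = \left(-7275\right) \frac{21}{468883} = - \frac{152775}{468883}$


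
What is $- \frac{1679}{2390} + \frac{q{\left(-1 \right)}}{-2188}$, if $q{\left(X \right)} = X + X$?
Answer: $- \frac{458609}{653665} \approx -0.7016$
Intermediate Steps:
$q{\left(X \right)} = 2 X$
$- \frac{1679}{2390} + \frac{q{\left(-1 \right)}}{-2188} = - \frac{1679}{2390} + \frac{2 \left(-1\right)}{-2188} = \left(-1679\right) \frac{1}{2390} - - \frac{1}{1094} = - \frac{1679}{2390} + \frac{1}{1094} = - \frac{458609}{653665}$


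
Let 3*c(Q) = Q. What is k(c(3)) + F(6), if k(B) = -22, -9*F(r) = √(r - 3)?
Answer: -22 - √3/9 ≈ -22.192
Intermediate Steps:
F(r) = -√(-3 + r)/9 (F(r) = -√(r - 3)/9 = -√(-3 + r)/9)
c(Q) = Q/3
k(c(3)) + F(6) = -22 - √(-3 + 6)/9 = -22 - √3/9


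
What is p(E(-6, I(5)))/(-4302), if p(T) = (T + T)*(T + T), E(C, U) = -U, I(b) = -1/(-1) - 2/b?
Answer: -2/5975 ≈ -0.00033473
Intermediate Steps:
I(b) = 1 - 2/b (I(b) = -1*(-1) - 2/b = 1 - 2/b)
p(T) = 4*T² (p(T) = (2*T)*(2*T) = 4*T²)
p(E(-6, I(5)))/(-4302) = (4*(-(-2 + 5)/5)²)/(-4302) = (4*(-3/5)²)*(-1/4302) = (4*(-1*⅗)²)*(-1/4302) = (4*(-⅗)²)*(-1/4302) = (4*(9/25))*(-1/4302) = (36/25)*(-1/4302) = -2/5975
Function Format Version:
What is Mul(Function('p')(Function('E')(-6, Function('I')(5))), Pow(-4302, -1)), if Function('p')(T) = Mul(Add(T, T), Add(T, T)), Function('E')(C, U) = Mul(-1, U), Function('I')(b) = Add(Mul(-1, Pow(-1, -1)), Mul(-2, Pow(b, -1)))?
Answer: Rational(-2, 5975) ≈ -0.00033473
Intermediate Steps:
Function('I')(b) = Add(1, Mul(-2, Pow(b, -1))) (Function('I')(b) = Add(Mul(-1, -1), Mul(-2, Pow(b, -1))) = Add(1, Mul(-2, Pow(b, -1))))
Function('p')(T) = Mul(4, Pow(T, 2)) (Function('p')(T) = Mul(Mul(2, T), Mul(2, T)) = Mul(4, Pow(T, 2)))
Mul(Function('p')(Function('E')(-6, Function('I')(5))), Pow(-4302, -1)) = Mul(Mul(4, Pow(Mul(-1, Mul(Pow(5, -1), Add(-2, 5))), 2)), Pow(-4302, -1)) = Mul(Mul(4, Pow(Mul(-1, Mul(Rational(1, 5), 3)), 2)), Rational(-1, 4302)) = Mul(Mul(4, Pow(Mul(-1, Rational(3, 5)), 2)), Rational(-1, 4302)) = Mul(Mul(4, Pow(Rational(-3, 5), 2)), Rational(-1, 4302)) = Mul(Mul(4, Rational(9, 25)), Rational(-1, 4302)) = Mul(Rational(36, 25), Rational(-1, 4302)) = Rational(-2, 5975)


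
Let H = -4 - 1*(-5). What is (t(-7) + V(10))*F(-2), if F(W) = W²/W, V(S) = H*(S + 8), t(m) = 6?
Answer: -48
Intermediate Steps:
H = 1 (H = -4 + 5 = 1)
V(S) = 8 + S (V(S) = 1*(S + 8) = 1*(8 + S) = 8 + S)
F(W) = W
(t(-7) + V(10))*F(-2) = (6 + (8 + 10))*(-2) = (6 + 18)*(-2) = 24*(-2) = -48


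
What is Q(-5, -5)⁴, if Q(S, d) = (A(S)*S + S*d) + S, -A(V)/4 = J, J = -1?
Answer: 0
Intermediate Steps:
A(V) = 4 (A(V) = -4*(-1) = 4)
Q(S, d) = 5*S + S*d (Q(S, d) = (4*S + S*d) + S = 5*S + S*d)
Q(-5, -5)⁴ = (-5*(5 - 5))⁴ = (-5*0)⁴ = 0⁴ = 0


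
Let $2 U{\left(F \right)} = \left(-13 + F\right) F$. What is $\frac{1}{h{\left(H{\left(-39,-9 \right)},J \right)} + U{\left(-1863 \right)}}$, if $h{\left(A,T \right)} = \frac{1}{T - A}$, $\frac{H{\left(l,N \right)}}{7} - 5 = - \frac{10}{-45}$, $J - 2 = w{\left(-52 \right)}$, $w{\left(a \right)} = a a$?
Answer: $\frac{24025}{41983543359} \approx 5.7225 \cdot 10^{-7}$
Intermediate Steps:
$w{\left(a \right)} = a^{2}$
$J = 2706$ ($J = 2 + \left(-52\right)^{2} = 2 + 2704 = 2706$)
$H{\left(l,N \right)} = \frac{329}{9}$ ($H{\left(l,N \right)} = 35 + 7 \left(- \frac{10}{-45}\right) = 35 + 7 \left(\left(-10\right) \left(- \frac{1}{45}\right)\right) = 35 + 7 \cdot \frac{2}{9} = 35 + \frac{14}{9} = \frac{329}{9}$)
$U{\left(F \right)} = \frac{F \left(-13 + F\right)}{2}$ ($U{\left(F \right)} = \frac{\left(-13 + F\right) F}{2} = \frac{F \left(-13 + F\right)}{2}$)
$\frac{1}{h{\left(H{\left(-39,-9 \right)},J \right)} + U{\left(-1863 \right)}} = \frac{1}{- \frac{1}{\frac{329}{9} - 2706} + \frac{1}{2} \left(-1863\right) \left(-13 - 1863\right)} = \frac{1}{- \frac{1}{\frac{329}{9} - 2706} + \frac{1}{2} \left(-1863\right) \left(-1876\right)} = \frac{1}{- \frac{1}{- \frac{24025}{9}} + 1747494} = \frac{1}{\left(-1\right) \left(- \frac{9}{24025}\right) + 1747494} = \frac{1}{\frac{9}{24025} + 1747494} = \frac{1}{\frac{41983543359}{24025}} = \frac{24025}{41983543359}$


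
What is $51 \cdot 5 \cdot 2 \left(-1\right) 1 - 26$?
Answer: $-536$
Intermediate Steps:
$51 \cdot 5 \cdot 2 \left(-1\right) 1 - 26 = 51 \cdot 10 \left(-1\right) 1 - 26 = 51 \left(\left(-10\right) 1\right) - 26 = 51 \left(-10\right) - 26 = -510 - 26 = -536$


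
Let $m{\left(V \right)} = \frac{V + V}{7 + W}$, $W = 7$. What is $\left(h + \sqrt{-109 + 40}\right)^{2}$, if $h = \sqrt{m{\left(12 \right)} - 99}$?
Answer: $- \frac{1164}{7} - \frac{6 \sqrt{36547}}{7} \approx -330.15$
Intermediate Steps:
$m{\left(V \right)} = \frac{V}{7}$ ($m{\left(V \right)} = \frac{V + V}{7 + 7} = \frac{2 V}{14} = 2 V \frac{1}{14} = \frac{V}{7}$)
$h = \frac{i \sqrt{4767}}{7}$ ($h = \sqrt{\frac{1}{7} \cdot 12 - 99} = \sqrt{\frac{12}{7} - 99} = \sqrt{- \frac{681}{7}} = \frac{i \sqrt{4767}}{7} \approx 9.8634 i$)
$\left(h + \sqrt{-109 + 40}\right)^{2} = \left(\frac{i \sqrt{4767}}{7} + \sqrt{-109 + 40}\right)^{2} = \left(\frac{i \sqrt{4767}}{7} + \sqrt{-69}\right)^{2} = \left(\frac{i \sqrt{4767}}{7} + i \sqrt{69}\right)^{2} = \left(i \sqrt{69} + \frac{i \sqrt{4767}}{7}\right)^{2}$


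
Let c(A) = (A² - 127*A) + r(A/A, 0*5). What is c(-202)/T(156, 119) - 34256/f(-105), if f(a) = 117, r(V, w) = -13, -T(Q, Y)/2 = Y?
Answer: -15926993/27846 ≈ -571.97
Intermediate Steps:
T(Q, Y) = -2*Y
c(A) = -13 + A² - 127*A (c(A) = (A² - 127*A) - 13 = -13 + A² - 127*A)
c(-202)/T(156, 119) - 34256/f(-105) = (-13 + (-202)² - 127*(-202))/((-2*119)) - 34256/117 = (-13 + 40804 + 25654)/(-238) - 34256*1/117 = 66445*(-1/238) - 34256/117 = -66445/238 - 34256/117 = -15926993/27846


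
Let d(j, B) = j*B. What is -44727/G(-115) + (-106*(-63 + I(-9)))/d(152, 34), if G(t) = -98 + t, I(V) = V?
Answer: 4849474/22933 ≈ 211.46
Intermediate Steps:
d(j, B) = B*j
-44727/G(-115) + (-106*(-63 + I(-9)))/d(152, 34) = -44727/(-98 - 115) + (-106*(-63 - 9))/((34*152)) = -44727/(-213) - 106*(-72)/5168 = -44727*(-1/213) + 7632*(1/5168) = 14909/71 + 477/323 = 4849474/22933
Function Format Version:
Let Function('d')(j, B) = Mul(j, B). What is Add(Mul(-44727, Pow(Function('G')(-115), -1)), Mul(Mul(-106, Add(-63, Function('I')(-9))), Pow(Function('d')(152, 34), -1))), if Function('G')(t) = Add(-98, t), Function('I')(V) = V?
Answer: Rational(4849474, 22933) ≈ 211.46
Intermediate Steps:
Function('d')(j, B) = Mul(B, j)
Add(Mul(-44727, Pow(Function('G')(-115), -1)), Mul(Mul(-106, Add(-63, Function('I')(-9))), Pow(Function('d')(152, 34), -1))) = Add(Mul(-44727, Pow(Add(-98, -115), -1)), Mul(Mul(-106, Add(-63, -9)), Pow(Mul(34, 152), -1))) = Add(Mul(-44727, Pow(-213, -1)), Mul(Mul(-106, -72), Pow(5168, -1))) = Add(Mul(-44727, Rational(-1, 213)), Mul(7632, Rational(1, 5168))) = Add(Rational(14909, 71), Rational(477, 323)) = Rational(4849474, 22933)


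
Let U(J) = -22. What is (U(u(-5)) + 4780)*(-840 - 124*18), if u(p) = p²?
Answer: -14616576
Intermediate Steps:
(U(u(-5)) + 4780)*(-840 - 124*18) = (-22 + 4780)*(-840 - 124*18) = 4758*(-840 - 2232) = 4758*(-3072) = -14616576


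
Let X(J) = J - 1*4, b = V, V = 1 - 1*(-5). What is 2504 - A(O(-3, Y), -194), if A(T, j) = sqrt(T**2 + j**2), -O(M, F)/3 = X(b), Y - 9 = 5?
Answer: 2504 - 2*sqrt(9418) ≈ 2309.9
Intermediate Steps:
V = 6 (V = 1 + 5 = 6)
Y = 14 (Y = 9 + 5 = 14)
b = 6
X(J) = -4 + J (X(J) = J - 4 = -4 + J)
O(M, F) = -6 (O(M, F) = -3*(-4 + 6) = -3*2 = -6)
2504 - A(O(-3, Y), -194) = 2504 - sqrt((-6)**2 + (-194)**2) = 2504 - sqrt(36 + 37636) = 2504 - sqrt(37672) = 2504 - 2*sqrt(9418)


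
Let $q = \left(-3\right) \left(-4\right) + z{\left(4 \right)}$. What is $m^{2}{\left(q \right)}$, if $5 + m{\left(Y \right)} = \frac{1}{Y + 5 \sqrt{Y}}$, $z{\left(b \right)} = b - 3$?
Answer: $\frac{24199}{936} - \frac{305 \sqrt{13}}{936} \approx 24.679$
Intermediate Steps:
$z{\left(b \right)} = -3 + b$
$q = 13$ ($q = \left(-3\right) \left(-4\right) + \left(-3 + 4\right) = 12 + 1 = 13$)
$m{\left(Y \right)} = -5 + \frac{1}{Y + 5 \sqrt{Y}}$
$m^{2}{\left(q \right)} = \left(\frac{1 - 25 \sqrt{13} - 65}{13 + 5 \sqrt{13}}\right)^{2} = \left(\frac{-64 - 25 \sqrt{13}}{13 + 5 \sqrt{13}}\right)^{2} = \frac{\left(-64 - 25 \sqrt{13}\right)^{2}}{\left(13 + 5 \sqrt{13}\right)^{2}}$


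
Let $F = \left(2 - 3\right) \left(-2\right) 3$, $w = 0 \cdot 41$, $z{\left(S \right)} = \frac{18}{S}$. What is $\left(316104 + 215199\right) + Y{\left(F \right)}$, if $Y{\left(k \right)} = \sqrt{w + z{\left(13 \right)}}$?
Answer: $531303 + \frac{3 \sqrt{26}}{13} \approx 5.313 \cdot 10^{5}$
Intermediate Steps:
$w = 0$
$F = 6$ ($F = \left(2 - 3\right) \left(-2\right) 3 = \left(-1\right) \left(-2\right) 3 = 2 \cdot 3 = 6$)
$Y{\left(k \right)} = \frac{3 \sqrt{26}}{13}$ ($Y{\left(k \right)} = \sqrt{0 + \frac{18}{13}} = \sqrt{\frac{18}{13}} = \frac{3 \sqrt{26}}{13}$)
$\left(316104 + 215199\right) + Y{\left(F \right)} = \left(316104 + 215199\right) + \frac{3 \sqrt{26}}{13} = 531303 + \frac{3 \sqrt{26}}{13}$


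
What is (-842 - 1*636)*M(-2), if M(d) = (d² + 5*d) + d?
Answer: 11824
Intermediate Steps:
M(d) = d² + 6*d
(-842 - 1*636)*M(-2) = (-842 - 1*636)*(-2*(6 - 2)) = (-842 - 636)*(-2*4) = -1478*(-8) = 11824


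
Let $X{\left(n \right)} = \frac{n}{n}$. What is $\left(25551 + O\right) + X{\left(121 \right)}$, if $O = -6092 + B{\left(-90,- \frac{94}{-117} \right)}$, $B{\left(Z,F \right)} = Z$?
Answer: $19370$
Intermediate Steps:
$O = -6182$ ($O = -6092 - 90 = -6182$)
$X{\left(n \right)} = 1$
$\left(25551 + O\right) + X{\left(121 \right)} = \left(25551 - 6182\right) + 1 = 19369 + 1 = 19370$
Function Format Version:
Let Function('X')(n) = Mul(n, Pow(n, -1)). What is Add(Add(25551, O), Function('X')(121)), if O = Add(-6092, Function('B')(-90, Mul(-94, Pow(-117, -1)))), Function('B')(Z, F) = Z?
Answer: 19370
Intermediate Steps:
O = -6182 (O = Add(-6092, -90) = -6182)
Function('X')(n) = 1
Add(Add(25551, O), Function('X')(121)) = Add(Add(25551, -6182), 1) = Add(19369, 1) = 19370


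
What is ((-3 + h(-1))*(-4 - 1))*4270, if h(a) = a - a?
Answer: 64050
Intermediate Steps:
h(a) = 0
((-3 + h(-1))*(-4 - 1))*4270 = ((-3 + 0)*(-4 - 1))*4270 = -3*(-5)*4270 = 15*4270 = 64050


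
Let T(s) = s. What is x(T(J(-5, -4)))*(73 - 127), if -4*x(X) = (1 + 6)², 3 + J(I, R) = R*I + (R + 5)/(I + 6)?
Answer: 1323/2 ≈ 661.50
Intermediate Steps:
J(I, R) = -3 + I*R + (5 + R)/(6 + I) (J(I, R) = -3 + (R*I + (R + 5)/(I + 6)) = -3 + (I*R + (5 + R)/(6 + I)) = -3 + I*R + (5 + R)/(6 + I))
x(X) = -49/4 (x(X) = -(1 + 6)²/4 = -¼*7² = -¼*49 = -49/4)
x(T(J(-5, -4)))*(73 - 127) = -49*(73 - 127)/4 = -49/4*(-54) = 1323/2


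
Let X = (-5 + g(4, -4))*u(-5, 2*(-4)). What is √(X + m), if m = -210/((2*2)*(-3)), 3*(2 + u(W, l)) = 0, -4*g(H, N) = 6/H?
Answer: √113/2 ≈ 5.3151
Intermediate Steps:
g(H, N) = -3/(2*H)
u(W, l) = -2 (u(W, l) = -2 + (⅓)*0 = -2 + 0 = -2)
X = 43/4 (X = (-5 - 3/2/4)*(-2) = (-5 - 3/2*¼)*(-2) = (-5 - 3/8)*(-2) = -43/8*(-2) = 43/4 ≈ 10.750)
m = 35/2 (m = -210/(4*(-3)) = -210/(-12) = -210*(-1/12) = 35/2 ≈ 17.500)
√(X + m) = √(43/4 + 35/2) = √(113/4) = √113/2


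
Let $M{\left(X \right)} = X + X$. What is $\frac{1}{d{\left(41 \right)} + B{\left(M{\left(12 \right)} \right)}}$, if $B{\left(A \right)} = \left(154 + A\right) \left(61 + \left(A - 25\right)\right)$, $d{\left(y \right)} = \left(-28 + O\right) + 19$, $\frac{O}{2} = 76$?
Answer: $\frac{1}{10823} \approx 9.2396 \cdot 10^{-5}$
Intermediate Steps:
$O = 152$ ($O = 2 \cdot 76 = 152$)
$M{\left(X \right)} = 2 X$
$d{\left(y \right)} = 143$ ($d{\left(y \right)} = \left(-28 + 152\right) + 19 = 124 + 19 = 143$)
$B{\left(A \right)} = \left(36 + A\right) \left(154 + A\right)$ ($B{\left(A \right)} = \left(154 + A\right) \left(61 + \left(-25 + A\right)\right) = \left(154 + A\right) \left(36 + A\right) = \left(36 + A\right) \left(154 + A\right)$)
$\frac{1}{d{\left(41 \right)} + B{\left(M{\left(12 \right)} \right)}} = \frac{1}{143 + \left(5544 + \left(2 \cdot 12\right)^{2} + 190 \cdot 2 \cdot 12\right)} = \frac{1}{143 + \left(5544 + 24^{2} + 190 \cdot 24\right)} = \frac{1}{143 + \left(5544 + 576 + 4560\right)} = \frac{1}{143 + 10680} = \frac{1}{10823}$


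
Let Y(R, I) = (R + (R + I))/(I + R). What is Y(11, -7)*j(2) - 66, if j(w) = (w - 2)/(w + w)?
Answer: -66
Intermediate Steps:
Y(R, I) = (I + 2*R)/(I + R) (Y(R, I) = (R + (I + R))/(I + R) = (I + 2*R)/(I + R))
j(w) = (-2 + w)/(2*w) (j(w) = (-2 + w)/((2*w)) = (-2 + w)*(1/(2*w)) = (-2 + w)/(2*w))
Y(11, -7)*j(2) - 66 = ((-7 + 2*11)/(-7 + 11))*((1/2)*(-2 + 2)/2) - 66 = ((-7 + 22)/4)*((1/2)*(1/2)*0) - 66 = ((1/4)*15)*0 - 66 = (15/4)*0 - 66 = 0 - 66 = -66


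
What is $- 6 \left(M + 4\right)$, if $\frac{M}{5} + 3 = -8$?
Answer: $306$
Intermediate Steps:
$M = -55$ ($M = -15 + 5 \left(-8\right) = -15 - 40 = -55$)
$- 6 \left(M + 4\right) = - 6 \left(-55 + 4\right) = \left(-6\right) \left(-51\right) = 306$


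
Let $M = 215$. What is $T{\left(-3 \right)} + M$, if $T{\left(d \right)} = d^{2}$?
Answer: $224$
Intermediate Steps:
$T{\left(-3 \right)} + M = \left(-3\right)^{2} + 215 = 9 + 215 = 224$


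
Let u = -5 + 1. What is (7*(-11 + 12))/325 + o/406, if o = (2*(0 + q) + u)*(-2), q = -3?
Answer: 4671/65975 ≈ 0.070800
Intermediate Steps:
u = -4
o = 20 (o = (2*(0 - 3) - 4)*(-2) = (2*(-3) - 4)*(-2) = (-6 - 4)*(-2) = -10*(-2) = 20)
(7*(-11 + 12))/325 + o/406 = (7*(-11 + 12))/325 + 20/406 = (7*1)*(1/325) + 20*(1/406) = 7*(1/325) + 10/203 = 7/325 + 10/203 = 4671/65975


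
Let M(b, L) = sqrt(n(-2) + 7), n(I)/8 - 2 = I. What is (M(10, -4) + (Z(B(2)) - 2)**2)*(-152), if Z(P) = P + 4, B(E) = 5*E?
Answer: -21888 - 152*sqrt(7) ≈ -22290.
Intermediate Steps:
n(I) = 16 + 8*I
M(b, L) = sqrt(7) (M(b, L) = sqrt((16 + 8*(-2)) + 7) = sqrt((16 - 16) + 7) = sqrt(0 + 7) = sqrt(7))
Z(P) = 4 + P
(M(10, -4) + (Z(B(2)) - 2)**2)*(-152) = (sqrt(7) + ((4 + 5*2) - 2)**2)*(-152) = (sqrt(7) + ((4 + 10) - 2)**2)*(-152) = (sqrt(7) + (14 - 2)**2)*(-152) = (sqrt(7) + 12**2)*(-152) = (sqrt(7) + 144)*(-152) = (144 + sqrt(7))*(-152) = -21888 - 152*sqrt(7)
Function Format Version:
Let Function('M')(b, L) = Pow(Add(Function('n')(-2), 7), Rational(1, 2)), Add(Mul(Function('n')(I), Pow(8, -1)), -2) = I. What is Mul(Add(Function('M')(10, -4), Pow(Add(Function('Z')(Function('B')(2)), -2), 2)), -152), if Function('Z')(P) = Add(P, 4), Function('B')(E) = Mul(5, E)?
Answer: Add(-21888, Mul(-152, Pow(7, Rational(1, 2)))) ≈ -22290.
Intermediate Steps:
Function('n')(I) = Add(16, Mul(8, I))
Function('M')(b, L) = Pow(7, Rational(1, 2)) (Function('M')(b, L) = Pow(Add(Add(16, Mul(8, -2)), 7), Rational(1, 2)) = Pow(Add(Add(16, -16), 7), Rational(1, 2)) = Pow(Add(0, 7), Rational(1, 2)) = Pow(7, Rational(1, 2)))
Function('Z')(P) = Add(4, P)
Mul(Add(Function('M')(10, -4), Pow(Add(Function('Z')(Function('B')(2)), -2), 2)), -152) = Mul(Add(Pow(7, Rational(1, 2)), Pow(Add(Add(4, Mul(5, 2)), -2), 2)), -152) = Mul(Add(Pow(7, Rational(1, 2)), Pow(Add(Add(4, 10), -2), 2)), -152) = Mul(Add(Pow(7, Rational(1, 2)), Pow(Add(14, -2), 2)), -152) = Mul(Add(Pow(7, Rational(1, 2)), Pow(12, 2)), -152) = Mul(Add(Pow(7, Rational(1, 2)), 144), -152) = Mul(Add(144, Pow(7, Rational(1, 2))), -152) = Add(-21888, Mul(-152, Pow(7, Rational(1, 2))))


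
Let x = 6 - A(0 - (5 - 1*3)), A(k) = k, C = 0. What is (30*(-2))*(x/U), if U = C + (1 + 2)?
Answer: -160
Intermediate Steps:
x = 8 (x = 6 - (0 - (5 - 1*3)) = 6 - (0 - (5 - 3)) = 6 - (0 - 1*2) = 6 - (0 - 2) = 6 - 1*(-2) = 6 + 2 = 8)
U = 3 (U = 0 + (1 + 2) = 0 + 3 = 3)
(30*(-2))*(x/U) = (30*(-2))*(8/3) = -480/3 = -60*8/3 = -160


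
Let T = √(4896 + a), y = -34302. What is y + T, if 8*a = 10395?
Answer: -34302 + 3*√11014/4 ≈ -34223.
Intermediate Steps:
a = 10395/8 (a = (⅛)*10395 = 10395/8 ≈ 1299.4)
T = 3*√11014/4 (T = √(4896 + 10395/8) = √(49563/8) = 3*√11014/4 ≈ 78.711)
y + T = -34302 + 3*√11014/4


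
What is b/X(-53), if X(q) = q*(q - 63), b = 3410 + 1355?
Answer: 4765/6148 ≈ 0.77505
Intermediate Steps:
b = 4765
X(q) = q*(-63 + q)
b/X(-53) = 4765/((-53*(-63 - 53))) = 4765/((-53*(-116))) = 4765/6148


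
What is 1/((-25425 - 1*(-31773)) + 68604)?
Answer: 1/74952 ≈ 1.3342e-5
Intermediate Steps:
1/((-25425 - 1*(-31773)) + 68604) = 1/((-25425 + 31773) + 68604) = 1/(6348 + 68604) = 1/74952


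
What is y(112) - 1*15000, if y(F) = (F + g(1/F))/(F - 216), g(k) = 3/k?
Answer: -195056/13 ≈ -15004.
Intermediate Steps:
y(F) = 4*F/(-216 + F) (y(F) = (F + 3/(1/F))/(F - 216) = (F + 3*F)/(-216 + F) = (4*F)/(-216 + F) = 4*F/(-216 + F))
y(112) - 1*15000 = 4*112/(-216 + 112) - 1*15000 = 4*112/(-104) - 15000 = 4*112*(-1/104) - 15000 = -56/13 - 15000 = -195056/13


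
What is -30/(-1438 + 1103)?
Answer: 6/67 ≈ 0.089552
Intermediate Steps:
-30/(-1438 + 1103) = -30/(-335) = -30*(-1/335) = 6/67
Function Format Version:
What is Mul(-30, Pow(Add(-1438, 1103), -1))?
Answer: Rational(6, 67) ≈ 0.089552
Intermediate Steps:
Mul(-30, Pow(Add(-1438, 1103), -1)) = Mul(-30, Pow(-335, -1)) = Mul(-30, Rational(-1, 335)) = Rational(6, 67)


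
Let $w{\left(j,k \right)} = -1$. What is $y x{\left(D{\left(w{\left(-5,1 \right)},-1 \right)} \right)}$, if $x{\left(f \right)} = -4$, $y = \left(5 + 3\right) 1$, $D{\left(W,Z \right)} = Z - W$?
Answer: $-32$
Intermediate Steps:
$y = 8$ ($y = 8 \cdot 1 = 8$)
$y x{\left(D{\left(w{\left(-5,1 \right)},-1 \right)} \right)} = 8 \left(-4\right) = -32$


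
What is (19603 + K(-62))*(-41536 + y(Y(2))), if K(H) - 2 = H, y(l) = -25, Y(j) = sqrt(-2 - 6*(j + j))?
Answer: -812226623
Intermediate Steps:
Y(j) = sqrt(-2 - 12*j)
K(H) = 2 + H
(19603 + K(-62))*(-41536 + y(Y(2))) = (19603 + (2 - 62))*(-41536 - 25) = (19603 - 60)*(-41561) = 19543*(-41561) = -812226623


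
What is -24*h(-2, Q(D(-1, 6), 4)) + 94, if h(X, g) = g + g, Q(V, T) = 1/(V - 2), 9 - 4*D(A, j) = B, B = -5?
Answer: 62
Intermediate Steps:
D(A, j) = 7/2 (D(A, j) = 9/4 - ¼*(-5) = 9/4 + 5/4 = 7/2)
Q(V, T) = 1/(-2 + V)
h(X, g) = 2*g
-24*h(-2, Q(D(-1, 6), 4)) + 94 = -48/(-2 + 7/2) + 94 = -48/3/2 + 94 = -48*2/3 + 94 = -24*4/3 + 94 = -32 + 94 = 62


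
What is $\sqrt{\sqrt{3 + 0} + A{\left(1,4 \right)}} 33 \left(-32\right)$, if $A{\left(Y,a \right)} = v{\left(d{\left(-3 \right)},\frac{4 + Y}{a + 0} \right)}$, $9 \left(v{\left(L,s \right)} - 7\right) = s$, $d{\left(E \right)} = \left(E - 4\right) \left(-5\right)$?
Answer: $- 176 \sqrt{257 + 36 \sqrt{3}} \approx -3145.2$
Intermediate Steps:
$d{\left(E \right)} = 20 - 5 E$ ($d{\left(E \right)} = \left(-4 + E\right) \left(-5\right) = 20 - 5 E$)
$v{\left(L,s \right)} = 7 + \frac{s}{9}$
$A{\left(Y,a \right)} = 7 + \frac{4 + Y}{9 a}$ ($A{\left(Y,a \right)} = 7 + \frac{\left(4 + Y\right) \frac{1}{a + 0}}{9} = 7 + \frac{\left(4 + Y\right) \frac{1}{a}}{9} = 7 + \frac{\frac{1}{a} \left(4 + Y\right)}{9} = 7 + \frac{4 + Y}{9 a}$)
$\sqrt{\sqrt{3 + 0} + A{\left(1,4 \right)}} 33 \left(-32\right) = \sqrt{\sqrt{3 + 0} + \frac{4 + 1 + 63 \cdot 4}{9 \cdot 4}} \cdot 33 \left(-32\right) = \sqrt{\sqrt{3} + \frac{1}{9} \cdot \frac{1}{4} \left(4 + 1 + 252\right)} 33 \left(-32\right) = \sqrt{\sqrt{3} + \frac{1}{9} \cdot \frac{1}{4} \cdot 257} \cdot 33 \left(-32\right) = \sqrt{\sqrt{3} + \frac{257}{36}} \cdot 33 \left(-32\right) = \sqrt{\frac{257}{36} + \sqrt{3}} \cdot 33 \left(-32\right) = 33 \sqrt{\frac{257}{36} + \sqrt{3}} \left(-32\right) = - 1056 \sqrt{\frac{257}{36} + \sqrt{3}}$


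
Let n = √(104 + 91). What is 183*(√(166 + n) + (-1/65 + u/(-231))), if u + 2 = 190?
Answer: -759511/5005 + 183*√(166 + √195) ≈ 2303.2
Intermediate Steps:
u = 188 (u = -2 + 190 = 188)
n = √195 ≈ 13.964
183*(√(166 + n) + (-1/65 + u/(-231))) = 183*(√(166 + √195) + (-1/65 + 188/(-231))) = 183*(√(166 + √195) + (-1*1/65 + 188*(-1/231))) = 183*(√(166 + √195) + (-1/65 - 188/231)) = 183*(√(166 + √195) - 12451/15015) = 183*(-12451/15015 + √(166 + √195)) = -759511/5005 + 183*√(166 + √195)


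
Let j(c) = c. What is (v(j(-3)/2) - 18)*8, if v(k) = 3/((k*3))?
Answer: -448/3 ≈ -149.33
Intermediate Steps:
v(k) = 1/k (v(k) = 3/((3*k)) = 3*(1/(3*k)) = 1/k)
(v(j(-3)/2) - 18)*8 = (1/(-3/2) - 18)*8 = (-⅔ - 18)*8 = -56/3*8 = -448/3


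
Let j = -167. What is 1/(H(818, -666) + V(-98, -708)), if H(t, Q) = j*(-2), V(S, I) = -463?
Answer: -1/129 ≈ -0.0077519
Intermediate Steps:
H(t, Q) = 334 (H(t, Q) = -167*(-2) = 334)
1/(H(818, -666) + V(-98, -708)) = 1/(334 - 463) = 1/(-129) = -1/129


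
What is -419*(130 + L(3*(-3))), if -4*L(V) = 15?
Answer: -211595/4 ≈ -52899.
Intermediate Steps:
L(V) = -15/4 (L(V) = -1/4*15 = -15/4)
-419*(130 + L(3*(-3))) = -419*(130 - 15/4) = -419*505/4 = -211595/4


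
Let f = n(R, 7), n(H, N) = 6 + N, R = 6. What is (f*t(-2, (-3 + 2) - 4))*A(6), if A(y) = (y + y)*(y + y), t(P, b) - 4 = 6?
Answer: 18720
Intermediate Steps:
t(P, b) = 10 (t(P, b) = 4 + 6 = 10)
f = 13 (f = 6 + 7 = 13)
A(y) = 4*y**2 (A(y) = (2*y)*(2*y) = 4*y**2)
(f*t(-2, (-3 + 2) - 4))*A(6) = (13*10)*(4*6**2) = 130*(4*36) = 130*144 = 18720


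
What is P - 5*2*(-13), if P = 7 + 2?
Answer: 139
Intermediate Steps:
P = 9
P - 5*2*(-13) = 9 - 5*2*(-13) = 9 - 10*(-13) = 9 + 130 = 139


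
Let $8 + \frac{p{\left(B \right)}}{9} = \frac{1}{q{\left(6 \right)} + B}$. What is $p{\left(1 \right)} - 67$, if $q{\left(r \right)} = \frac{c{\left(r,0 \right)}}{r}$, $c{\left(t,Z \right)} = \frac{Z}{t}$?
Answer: $-130$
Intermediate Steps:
$q{\left(r \right)} = 0$ ($q{\left(r \right)} = \frac{0 \frac{1}{r}}{r} = \frac{0}{r} = 0$)
$p{\left(B \right)} = -72 + \frac{9}{B}$ ($p{\left(B \right)} = -72 + \frac{9}{0 + B} = -72 + \frac{9}{B}$)
$p{\left(1 \right)} - 67 = \left(-72 + \frac{9}{1}\right) - 67 = \left(-72 + 9 \cdot 1\right) - 67 = \left(-72 + 9\right) - 67 = -63 - 67 = -130$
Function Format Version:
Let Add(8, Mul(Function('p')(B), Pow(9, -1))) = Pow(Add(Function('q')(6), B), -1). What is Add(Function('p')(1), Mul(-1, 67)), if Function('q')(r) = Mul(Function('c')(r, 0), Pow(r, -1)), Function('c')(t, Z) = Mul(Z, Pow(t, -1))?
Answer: -130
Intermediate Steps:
Function('q')(r) = 0 (Function('q')(r) = Mul(Mul(0, Pow(r, -1)), Pow(r, -1)) = Mul(0, Pow(r, -1)) = 0)
Function('p')(B) = Add(-72, Mul(9, Pow(B, -1))) (Function('p')(B) = Add(-72, Mul(9, Pow(Add(0, B), -1))) = Add(-72, Mul(9, Pow(B, -1))))
Add(Function('p')(1), Mul(-1, 67)) = Add(Add(-72, Mul(9, Pow(1, -1))), Mul(-1, 67)) = Add(Add(-72, Mul(9, 1)), -67) = Add(Add(-72, 9), -67) = Add(-63, -67) = -130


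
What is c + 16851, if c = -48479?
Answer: -31628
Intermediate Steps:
c + 16851 = -48479 + 16851 = -31628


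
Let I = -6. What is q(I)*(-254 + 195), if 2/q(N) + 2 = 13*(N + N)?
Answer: 59/79 ≈ 0.74684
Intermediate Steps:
q(N) = 2/(-2 + 26*N) (q(N) = 2/(-2 + 13*(N + N)) = 2/(-2 + 13*(2*N)) = 2/(-2 + 26*N))
q(I)*(-254 + 195) = (-254 + 195)/(-1 + 13*(-6)) = -59/(-1 - 78) = -59/(-79) = -1/79*(-59) = 59/79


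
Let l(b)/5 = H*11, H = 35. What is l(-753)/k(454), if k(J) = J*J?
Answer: 1925/206116 ≈ 0.0093394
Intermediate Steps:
l(b) = 1925 (l(b) = 5*(35*11) = 5*385 = 1925)
k(J) = J²
l(-753)/k(454) = 1925/(454²) = 1925/206116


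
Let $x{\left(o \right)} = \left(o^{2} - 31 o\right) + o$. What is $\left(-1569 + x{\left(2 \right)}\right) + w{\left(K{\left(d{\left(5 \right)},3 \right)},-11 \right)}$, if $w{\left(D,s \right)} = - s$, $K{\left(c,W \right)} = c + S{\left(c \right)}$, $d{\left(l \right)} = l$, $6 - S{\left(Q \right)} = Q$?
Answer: $-1614$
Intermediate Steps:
$S{\left(Q \right)} = 6 - Q$
$x{\left(o \right)} = o^{2} - 30 o$
$K{\left(c,W \right)} = 6$ ($K{\left(c,W \right)} = c - \left(-6 + c\right) = 6$)
$\left(-1569 + x{\left(2 \right)}\right) + w{\left(K{\left(d{\left(5 \right)},3 \right)},-11 \right)} = \left(-1569 + 2 \left(-30 + 2\right)\right) - -11 = \left(-1569 + 2 \left(-28\right)\right) + 11 = \left(-1569 - 56\right) + 11 = -1625 + 11 = -1614$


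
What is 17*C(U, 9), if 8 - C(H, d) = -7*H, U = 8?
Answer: 1088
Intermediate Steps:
C(H, d) = 8 + 7*H (C(H, d) = 8 - (-7)*H = 8 + 7*H)
17*C(U, 9) = 17*(8 + 7*8) = 17*(8 + 56) = 17*64 = 1088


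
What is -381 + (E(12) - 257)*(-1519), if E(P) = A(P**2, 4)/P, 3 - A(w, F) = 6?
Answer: 1561527/4 ≈ 3.9038e+5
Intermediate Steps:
A(w, F) = -3 (A(w, F) = 3 - 1*6 = 3 - 6 = -3)
E(P) = -3/P
-381 + (E(12) - 257)*(-1519) = -381 + (-3/12 - 257)*(-1519) = -381 + (-3*1/12 - 257)*(-1519) = -381 + (-1/4 - 257)*(-1519) = -381 - 1029/4*(-1519) = -381 + 1563051/4 = 1561527/4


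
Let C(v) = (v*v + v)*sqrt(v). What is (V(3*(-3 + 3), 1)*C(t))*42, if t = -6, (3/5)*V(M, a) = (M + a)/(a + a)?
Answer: 1050*I*sqrt(6) ≈ 2572.0*I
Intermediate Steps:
V(M, a) = 5*(M + a)/(6*a) (V(M, a) = 5*((M + a)/(a + a))/3 = 5*((M + a)/((2*a)))/3 = 5*((M + a)*(1/(2*a)))/3 = 5*((M + a)/(2*a))/3 = 5*(M + a)/(6*a))
C(v) = sqrt(v)*(v + v**2) (C(v) = (v**2 + v)*sqrt(v) = (v + v**2)*sqrt(v) = sqrt(v)*(v + v**2))
(V(3*(-3 + 3), 1)*C(t))*42 = (((5/6)*(3*(-3 + 3) + 1)/1)*((-6)**(3/2)*(1 - 6)))*42 = (((5/6)*1*(3*0 + 1))*(-6*I*sqrt(6)*(-5)))*42 = (((5/6)*1*(0 + 1))*(30*I*sqrt(6)))*42 = (((5/6)*1*1)*(30*I*sqrt(6)))*42 = (5*(30*I*sqrt(6))/6)*42 = (25*I*sqrt(6))*42 = 1050*I*sqrt(6)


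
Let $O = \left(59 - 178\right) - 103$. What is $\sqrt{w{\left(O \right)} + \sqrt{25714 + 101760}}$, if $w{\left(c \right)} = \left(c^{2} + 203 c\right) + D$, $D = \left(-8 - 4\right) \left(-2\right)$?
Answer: $\sqrt{4242 + \sqrt{127474}} \approx 67.816$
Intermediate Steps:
$D = 24$ ($D = \left(-12\right) \left(-2\right) = 24$)
$O = -222$ ($O = -119 - 103 = -222$)
$w{\left(c \right)} = 24 + c^{2} + 203 c$ ($w{\left(c \right)} = \left(c^{2} + 203 c\right) + 24 = 24 + c^{2} + 203 c$)
$\sqrt{w{\left(O \right)} + \sqrt{25714 + 101760}} = \sqrt{\left(24 + \left(-222\right)^{2} + 203 \left(-222\right)\right) + \sqrt{25714 + 101760}} = \sqrt{\left(24 + 49284 - 45066\right) + \sqrt{127474}} = \sqrt{4242 + \sqrt{127474}}$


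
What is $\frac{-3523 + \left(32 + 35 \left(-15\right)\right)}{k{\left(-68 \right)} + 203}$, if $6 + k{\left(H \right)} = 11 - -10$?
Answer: $- \frac{2008}{109} \approx -18.422$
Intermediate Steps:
$k{\left(H \right)} = 15$ ($k{\left(H \right)} = -6 + \left(11 - -10\right) = -6 + \left(11 + 10\right) = -6 + 21 = 15$)
$\frac{-3523 + \left(32 + 35 \left(-15\right)\right)}{k{\left(-68 \right)} + 203} = \frac{-3523 + \left(32 + 35 \left(-15\right)\right)}{15 + 203} = \frac{-3523 + \left(32 - 525\right)}{218} = \left(-3523 - 493\right) \frac{1}{218} = \left(-4016\right) \frac{1}{218} = - \frac{2008}{109}$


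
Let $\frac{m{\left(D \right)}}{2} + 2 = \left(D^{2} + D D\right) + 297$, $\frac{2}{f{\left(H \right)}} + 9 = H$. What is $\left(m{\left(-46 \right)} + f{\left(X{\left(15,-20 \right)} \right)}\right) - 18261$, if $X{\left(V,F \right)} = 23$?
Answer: $- \frac{64448}{7} \approx -9206.9$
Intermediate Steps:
$f{\left(H \right)} = \frac{2}{-9 + H}$
$m{\left(D \right)} = 590 + 4 D^{2}$ ($m{\left(D \right)} = -4 + 2 \left(\left(D^{2} + D D\right) + 297\right) = -4 + 2 \left(\left(D^{2} + D^{2}\right) + 297\right) = -4 + 2 \left(2 D^{2} + 297\right) = -4 + 2 \left(297 + 2 D^{2}\right) = -4 + \left(594 + 4 D^{2}\right) = 590 + 4 D^{2}$)
$\left(m{\left(-46 \right)} + f{\left(X{\left(15,-20 \right)} \right)}\right) - 18261 = \left(\left(590 + 4 \left(-46\right)^{2}\right) + \frac{2}{-9 + 23}\right) - 18261 = \left(\left(590 + 4 \cdot 2116\right) + \frac{2}{14}\right) - 18261 = \left(\left(590 + 8464\right) + 2 \cdot \frac{1}{14}\right) - 18261 = \left(9054 + \frac{1}{7}\right) - 18261 = \frac{63379}{7} - 18261 = - \frac{64448}{7}$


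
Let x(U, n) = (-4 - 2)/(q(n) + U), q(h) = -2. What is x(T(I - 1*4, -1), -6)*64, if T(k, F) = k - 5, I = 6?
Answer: 384/5 ≈ 76.800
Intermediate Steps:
T(k, F) = -5 + k
x(U, n) = -6/(-2 + U) (x(U, n) = (-4 - 2)/(-2 + U) = -6/(-2 + U))
x(T(I - 1*4, -1), -6)*64 = -6/(-2 + (-5 + (6 - 1*4)))*64 = -6/(-2 + (-5 + (6 - 4)))*64 = -6/(-2 + (-5 + 2))*64 = -6/(-2 - 3)*64 = -6/(-5)*64 = -6*(-⅕)*64 = (6/5)*64 = 384/5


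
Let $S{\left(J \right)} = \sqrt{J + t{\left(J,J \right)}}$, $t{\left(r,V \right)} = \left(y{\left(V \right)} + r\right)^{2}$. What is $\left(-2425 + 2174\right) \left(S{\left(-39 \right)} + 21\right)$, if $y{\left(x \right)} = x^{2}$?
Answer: $-5271 - 251 \sqrt{2196285} \approx -3.7725 \cdot 10^{5}$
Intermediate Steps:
$t{\left(r,V \right)} = \left(r + V^{2}\right)^{2}$ ($t{\left(r,V \right)} = \left(V^{2} + r\right)^{2} = \left(r + V^{2}\right)^{2}$)
$S{\left(J \right)} = \sqrt{J + \left(J + J^{2}\right)^{2}}$
$\left(-2425 + 2174\right) \left(S{\left(-39 \right)} + 21\right) = \left(-2425 + 2174\right) \left(\sqrt{- 39 \left(1 - 39 \left(1 - 39\right)^{2}\right)} + 21\right) = - 251 \left(\sqrt{- 39 \left(1 - 39 \left(-38\right)^{2}\right)} + 21\right) = - 251 \left(\sqrt{- 39 \left(1 - 56316\right)} + 21\right) = - 251 \left(\sqrt{\left(-39\right) \left(-56315\right)} + 21\right) = - 251 \left(\sqrt{2196285} + 21\right) = - 251 \left(21 + \sqrt{2196285}\right) = -5271 - 251 \sqrt{2196285}$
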